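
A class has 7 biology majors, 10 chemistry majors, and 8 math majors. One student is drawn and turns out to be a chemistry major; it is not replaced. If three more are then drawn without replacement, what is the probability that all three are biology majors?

35/2024

With the first student removed, 7 biology majors remain out of 24.
P = 7/24 × 6/23 × 5/22 = 210/12144 = 35/2024.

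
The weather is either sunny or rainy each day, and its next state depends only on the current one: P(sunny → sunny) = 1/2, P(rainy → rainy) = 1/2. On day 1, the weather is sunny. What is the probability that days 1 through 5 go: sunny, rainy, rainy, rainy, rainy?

Day 1 is given. For each transition, use the conditional probability from the current state:
P(rainy | sunny) = 1/2; P(rainy | rainy) = 1/2; P(rainy | rainy) = 1/2; P(rainy | rainy) = 1/2.
P = 1/2 × 1/2 × 1/2 × 1/2 = 1/16.

1/16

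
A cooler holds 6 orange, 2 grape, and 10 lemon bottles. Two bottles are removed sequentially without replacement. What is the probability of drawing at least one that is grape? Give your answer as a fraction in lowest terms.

P(no grape) = 16/18 × 15/17 = 240/306 = 40/51.
P(at least one) = 1 − 40/51 = 11/51.

11/51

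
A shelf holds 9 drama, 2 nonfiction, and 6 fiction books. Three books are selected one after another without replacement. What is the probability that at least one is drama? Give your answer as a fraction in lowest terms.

78/85

P(no drama) = 8/17 × 7/16 × 6/15 = 336/4080 = 7/85.
P(at least one) = 1 − 7/85 = 78/85.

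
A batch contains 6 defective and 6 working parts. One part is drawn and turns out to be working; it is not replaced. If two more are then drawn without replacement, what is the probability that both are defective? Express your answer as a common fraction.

After the first draw, 6 of the remaining 11 parts are defective.
P = 6/11 × 5/10 = 30/110 = 3/11.

3/11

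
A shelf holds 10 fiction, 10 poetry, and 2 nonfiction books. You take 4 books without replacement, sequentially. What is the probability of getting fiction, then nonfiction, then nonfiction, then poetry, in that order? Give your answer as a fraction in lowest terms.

Chain rule:
P = 10/22 × 2/21 × 1/20 × 10/19 = 200/175560 = 5/4389.

5/4389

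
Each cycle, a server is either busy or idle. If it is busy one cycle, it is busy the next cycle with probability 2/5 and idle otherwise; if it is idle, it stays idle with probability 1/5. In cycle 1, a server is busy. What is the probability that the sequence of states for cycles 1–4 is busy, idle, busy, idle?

36/125

Cycle 1 is given. For each transition, use the conditional probability from the current state:
P(idle | busy) = 3/5; P(busy | idle) = 4/5; P(idle | busy) = 3/5.
P = 3/5 × 4/5 × 3/5 = 36/125.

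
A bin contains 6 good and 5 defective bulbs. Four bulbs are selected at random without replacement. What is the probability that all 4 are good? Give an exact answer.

P(all good) = 6/11 × 5/10 × 4/9 × 3/8 = 360/7920 = 1/22.

1/22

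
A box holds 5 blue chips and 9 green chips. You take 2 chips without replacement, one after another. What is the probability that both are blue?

P(all blue) = 5/14 × 4/13 = 20/182 = 10/91.

10/91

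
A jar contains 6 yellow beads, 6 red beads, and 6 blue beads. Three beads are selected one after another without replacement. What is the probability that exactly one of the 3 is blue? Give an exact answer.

33/68

One ordering (blue drawn first) has probability 6/18 × 12/17 × 11/16 = 792/4896 = 11/68.
There are C(3,1) = 3 such orderings, each equally likely, so P = 3 × 11/68 = 33/68.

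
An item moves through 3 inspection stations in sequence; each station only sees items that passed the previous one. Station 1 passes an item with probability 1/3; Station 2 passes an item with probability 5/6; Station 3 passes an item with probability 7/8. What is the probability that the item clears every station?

35/144

Each stage is reached only if all earlier stages succeed, so
P = 1/3 × 5/6 × 7/8 = 35/144.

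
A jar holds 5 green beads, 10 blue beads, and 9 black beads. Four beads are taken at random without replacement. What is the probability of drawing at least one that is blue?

125/138

P(no blue) = 14/24 × 13/23 × 12/22 × 11/21 = 24024/255024 = 13/138.
P(at least one) = 1 − 13/138 = 125/138.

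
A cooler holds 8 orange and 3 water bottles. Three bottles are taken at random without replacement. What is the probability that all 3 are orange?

56/165

P(all orange) = 8/11 × 7/10 × 6/9 = 336/990 = 56/165.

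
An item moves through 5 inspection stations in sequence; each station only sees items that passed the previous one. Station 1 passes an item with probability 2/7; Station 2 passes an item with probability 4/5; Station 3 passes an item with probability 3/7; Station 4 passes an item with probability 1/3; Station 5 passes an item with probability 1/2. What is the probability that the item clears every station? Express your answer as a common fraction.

Multiplying along the chain,
P = 2/7 × 4/5 × 3/7 × 1/3 × 1/2 = 24/1470 = 4/245.

4/245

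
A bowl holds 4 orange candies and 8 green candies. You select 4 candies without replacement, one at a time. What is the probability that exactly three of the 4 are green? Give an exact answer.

One ordering (green drawn first) has probability 8/12 × 7/11 × 6/10 × 4/9 = 1344/11880 = 56/495.
There are C(4,3) = 4 such orderings, each equally likely, so P = 4 × 56/495 = 224/495.

224/495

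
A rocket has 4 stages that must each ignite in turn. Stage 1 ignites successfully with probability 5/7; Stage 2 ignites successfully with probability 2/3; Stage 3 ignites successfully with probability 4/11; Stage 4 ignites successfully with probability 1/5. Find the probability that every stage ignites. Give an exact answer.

Multiplying along the chain,
P = 5/7 × 2/3 × 4/11 × 1/5 = 40/1155 = 8/231.

8/231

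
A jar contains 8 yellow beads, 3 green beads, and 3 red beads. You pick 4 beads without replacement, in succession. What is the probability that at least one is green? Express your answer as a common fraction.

61/91

P(no green) = 11/14 × 10/13 × 9/12 × 8/11 = 7920/24024 = 30/91.
P(at least one) = 1 − 30/91 = 61/91.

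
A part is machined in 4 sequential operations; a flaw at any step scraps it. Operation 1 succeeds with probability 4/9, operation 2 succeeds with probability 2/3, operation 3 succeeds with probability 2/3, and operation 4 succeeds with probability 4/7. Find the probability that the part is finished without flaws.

Multiplying along the chain,
P = 4/9 × 2/3 × 2/3 × 4/7 = 64/567.

64/567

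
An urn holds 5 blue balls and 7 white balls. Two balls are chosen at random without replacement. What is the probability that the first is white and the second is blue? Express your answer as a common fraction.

35/132

Each draw changes the counts, so multiply the conditional probabilities along the sequence:
P = 7/12 × 5/11 = 35/132.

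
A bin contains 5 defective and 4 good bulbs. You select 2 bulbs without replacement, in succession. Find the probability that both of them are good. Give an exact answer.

1/6

P = 4/9 × 3/8 = 12/72 = 1/6.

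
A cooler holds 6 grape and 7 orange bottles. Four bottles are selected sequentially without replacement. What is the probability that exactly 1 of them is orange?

One ordering (orange drawn first) has probability 7/13 × 6/12 × 5/11 × 4/10 = 840/17160 = 7/143.
There are C(4,1) = 4 such orderings, each equally likely, so P = 4 × 7/143 = 28/143.

28/143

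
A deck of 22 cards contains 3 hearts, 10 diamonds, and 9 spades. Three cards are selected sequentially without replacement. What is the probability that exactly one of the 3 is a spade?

One ordering (a spade drawn first) has probability 9/22 × 13/21 × 12/20 = 1404/9240 = 117/770.
There are C(3,1) = 3 such orderings, each equally likely, so P = 3 × 117/770 = 351/770.

351/770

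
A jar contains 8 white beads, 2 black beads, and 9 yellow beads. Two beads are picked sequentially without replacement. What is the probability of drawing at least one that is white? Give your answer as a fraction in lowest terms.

116/171

P(no white) = 11/19 × 10/18 = 110/342 = 55/171.
P(at least one) = 1 − 55/171 = 116/171.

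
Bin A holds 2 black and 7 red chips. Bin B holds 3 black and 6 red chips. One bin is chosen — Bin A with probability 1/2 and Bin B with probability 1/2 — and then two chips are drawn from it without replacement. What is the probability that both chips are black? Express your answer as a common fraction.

1/18

From Bin A: P(both black) = (2/9)(1/8) = 1/36.
From Bin B: P(both black) = (3/9)(2/8) = 1/12.
Total probability = (1/2)(1/36) + (1/2)(1/12) = 1/18.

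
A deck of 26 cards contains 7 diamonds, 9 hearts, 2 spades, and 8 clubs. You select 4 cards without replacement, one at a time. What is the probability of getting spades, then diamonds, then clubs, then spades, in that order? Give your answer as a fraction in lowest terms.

7/22425

Multiply the probability of each draw given the previous ones:
P = 2/26 × 7/25 × 8/24 × 1/23 = 112/358800 = 7/22425.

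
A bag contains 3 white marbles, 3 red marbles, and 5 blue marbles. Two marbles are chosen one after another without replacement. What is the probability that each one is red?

3/55

P(all red) = 3/11 × 2/10 = 6/110 = 3/55.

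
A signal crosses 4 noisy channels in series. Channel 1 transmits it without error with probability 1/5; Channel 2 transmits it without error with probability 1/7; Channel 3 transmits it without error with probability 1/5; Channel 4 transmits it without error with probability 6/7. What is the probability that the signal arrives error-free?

The events are sequential, so multiply the conditional probabilities:
P = 1/5 × 1/7 × 1/5 × 6/7 = 6/1225.

6/1225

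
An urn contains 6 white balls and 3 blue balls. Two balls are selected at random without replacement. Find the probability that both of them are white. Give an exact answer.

P = 6/9 × 5/8 = 30/72 = 5/12.

5/12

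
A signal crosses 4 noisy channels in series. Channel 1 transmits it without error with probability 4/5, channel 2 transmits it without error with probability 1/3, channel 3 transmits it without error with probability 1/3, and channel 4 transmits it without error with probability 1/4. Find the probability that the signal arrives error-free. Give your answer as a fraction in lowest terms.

1/45

Multiplying along the chain,
P = 4/5 × 1/3 × 1/3 × 1/4 = 4/180 = 1/45.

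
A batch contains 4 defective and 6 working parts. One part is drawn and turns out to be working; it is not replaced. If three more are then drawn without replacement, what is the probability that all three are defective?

1/21

With the first part removed, 4 defective remain out of 9.
P = 4/9 × 3/8 × 2/7 = 24/504 = 1/21.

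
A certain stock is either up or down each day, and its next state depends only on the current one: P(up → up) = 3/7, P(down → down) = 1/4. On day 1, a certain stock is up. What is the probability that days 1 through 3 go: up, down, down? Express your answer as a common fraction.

Day 1 is given. For each transition, use the conditional probability from the current state:
P(down | up) = 4/7; P(down | down) = 1/4.
P = 4/7 × 1/4 = 4/28 = 1/7.

1/7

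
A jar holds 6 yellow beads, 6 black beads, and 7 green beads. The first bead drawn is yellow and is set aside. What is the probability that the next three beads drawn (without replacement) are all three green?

35/816

With the first bead removed, 7 green remain out of 18.
P = 7/18 × 6/17 × 5/16 = 210/4896 = 35/816.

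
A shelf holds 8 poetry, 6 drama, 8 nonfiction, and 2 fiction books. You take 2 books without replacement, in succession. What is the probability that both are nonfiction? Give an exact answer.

P = 8/24 × 7/23 = 56/552 = 7/69.

7/69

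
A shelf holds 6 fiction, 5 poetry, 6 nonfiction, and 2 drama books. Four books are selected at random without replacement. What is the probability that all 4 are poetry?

5/3876

P(all poetry) = 5/19 × 4/18 × 3/17 × 2/16 = 120/93024 = 5/3876.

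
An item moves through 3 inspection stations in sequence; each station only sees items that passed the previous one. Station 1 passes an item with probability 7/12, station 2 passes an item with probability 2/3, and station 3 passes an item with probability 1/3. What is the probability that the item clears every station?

Multiplying along the chain,
P = 7/12 × 2/3 × 1/3 = 14/108 = 7/54.

7/54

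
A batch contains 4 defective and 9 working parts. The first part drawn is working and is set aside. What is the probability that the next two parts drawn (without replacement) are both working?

14/33

With the first part removed, 8 working remain out of 12.
P = 8/12 × 7/11 = 56/132 = 14/33.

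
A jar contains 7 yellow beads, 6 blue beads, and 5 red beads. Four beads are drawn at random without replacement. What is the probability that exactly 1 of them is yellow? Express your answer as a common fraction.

77/204

One ordering (yellow drawn first) has probability 7/18 × 11/17 × 10/16 × 9/15 = 6930/73440 = 77/816.
There are C(4,1) = 4 such orderings, each equally likely, so P = 4 × 77/816 = 77/204.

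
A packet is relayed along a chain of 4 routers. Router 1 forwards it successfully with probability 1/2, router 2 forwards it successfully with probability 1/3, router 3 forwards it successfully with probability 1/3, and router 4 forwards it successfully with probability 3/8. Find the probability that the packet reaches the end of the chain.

1/48

Multiplying along the chain,
P = 1/2 × 1/3 × 1/3 × 3/8 = 3/144 = 1/48.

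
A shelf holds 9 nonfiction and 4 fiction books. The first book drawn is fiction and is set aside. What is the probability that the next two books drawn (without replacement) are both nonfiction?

6/11

With the first book removed, 9 nonfiction remain out of 12.
P = 9/12 × 8/11 = 72/132 = 6/11.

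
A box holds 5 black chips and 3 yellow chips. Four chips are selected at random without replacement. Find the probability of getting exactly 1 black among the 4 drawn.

1/14

One ordering (black drawn first) has probability 5/8 × 3/7 × 2/6 × 1/5 = 30/1680 = 1/56.
There are C(4,1) = 4 such orderings, each equally likely, so P = 4 × 1/56 = 1/14.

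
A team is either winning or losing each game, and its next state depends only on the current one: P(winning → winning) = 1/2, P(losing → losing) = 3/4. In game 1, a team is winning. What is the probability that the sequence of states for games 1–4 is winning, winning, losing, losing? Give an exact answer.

3/16

Game 1 is given. For each transition, use the conditional probability from the current state:
P(winning | winning) = 1/2; P(losing | winning) = 1/2; P(losing | losing) = 3/4.
P = 1/2 × 1/2 × 3/4 = 3/16.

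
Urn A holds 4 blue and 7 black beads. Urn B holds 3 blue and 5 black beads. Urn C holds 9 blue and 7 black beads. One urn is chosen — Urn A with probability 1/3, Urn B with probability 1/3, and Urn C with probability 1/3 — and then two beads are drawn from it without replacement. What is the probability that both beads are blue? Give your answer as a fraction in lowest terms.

53/308

From Urn A: P(both blue) = (4/11)(3/10) = 6/55.
From Urn B: P(both blue) = (3/8)(2/7) = 3/28.
From Urn C: P(both blue) = (9/16)(8/15) = 3/10.
Total probability = (1/3)(6/55) + (1/3)(3/28) + (1/3)(3/10) = 53/308.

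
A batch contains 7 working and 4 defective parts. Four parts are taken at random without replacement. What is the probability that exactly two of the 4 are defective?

One ordering (defective drawn first) has probability 4/11 × 3/10 × 7/9 × 6/8 = 504/7920 = 7/110.
There are C(4,2) = 6 such orderings, each equally likely, so P = 6 × 7/110 = 21/55.

21/55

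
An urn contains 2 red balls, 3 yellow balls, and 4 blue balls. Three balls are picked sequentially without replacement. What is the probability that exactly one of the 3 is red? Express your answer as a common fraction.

One ordering (red drawn first) has probability 2/9 × 7/8 × 6/7 = 84/504 = 1/6.
There are C(3,1) = 3 such orderings, each equally likely, so P = 3 × 1/6 = 1/2.

1/2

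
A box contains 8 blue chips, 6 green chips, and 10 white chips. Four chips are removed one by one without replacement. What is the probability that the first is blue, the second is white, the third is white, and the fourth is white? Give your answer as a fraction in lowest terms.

Chain rule:
P = 8/24 × 10/23 × 9/22 × 8/21 = 5760/255024 = 40/1771.

40/1771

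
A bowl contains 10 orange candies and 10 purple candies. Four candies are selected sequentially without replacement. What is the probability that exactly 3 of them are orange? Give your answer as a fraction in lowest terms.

One ordering (orange drawn first) has probability 10/20 × 9/19 × 8/18 × 10/17 = 7200/116280 = 20/323.
There are C(4,3) = 4 such orderings, each equally likely, so P = 4 × 20/323 = 80/323.

80/323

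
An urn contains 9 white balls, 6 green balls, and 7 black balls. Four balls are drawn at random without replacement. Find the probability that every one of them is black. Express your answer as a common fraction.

P(every draw is black) = 7/22 × 6/21 × 5/20 × 4/19 = 840/175560 = 1/209.

1/209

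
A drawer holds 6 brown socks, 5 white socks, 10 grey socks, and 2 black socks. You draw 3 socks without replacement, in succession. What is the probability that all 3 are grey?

P(every draw is grey) = 10/23 × 9/22 × 8/21 = 720/10626 = 120/1771.

120/1771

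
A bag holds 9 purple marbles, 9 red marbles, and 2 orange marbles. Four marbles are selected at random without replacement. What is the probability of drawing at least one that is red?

301/323

P(no red) = 11/20 × 10/19 × 9/18 × 8/17 = 7920/116280 = 22/323.
P(at least one) = 1 − 22/323 = 301/323.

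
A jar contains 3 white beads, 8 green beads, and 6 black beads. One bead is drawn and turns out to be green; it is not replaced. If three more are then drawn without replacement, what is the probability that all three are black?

1/28

After the first draw, 6 of the remaining 16 beads are black.
P = 6/16 × 5/15 × 4/14 = 120/3360 = 1/28.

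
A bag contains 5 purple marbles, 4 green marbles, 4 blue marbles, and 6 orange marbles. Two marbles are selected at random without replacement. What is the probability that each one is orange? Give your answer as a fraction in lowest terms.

P(every draw is orange) = 6/19 × 5/18 = 30/342 = 5/57.

5/57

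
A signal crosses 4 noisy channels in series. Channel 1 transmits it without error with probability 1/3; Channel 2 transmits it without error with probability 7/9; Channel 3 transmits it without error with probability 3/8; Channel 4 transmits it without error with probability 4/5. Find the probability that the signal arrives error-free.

Each stage is reached only if all earlier stages succeed, so
P = 1/3 × 7/9 × 3/8 × 4/5 = 84/1080 = 7/90.

7/90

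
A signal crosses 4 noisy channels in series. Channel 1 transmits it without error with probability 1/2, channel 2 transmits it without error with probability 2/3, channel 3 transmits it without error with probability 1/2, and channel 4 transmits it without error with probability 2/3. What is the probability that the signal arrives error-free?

1/9

Multiplying along the chain,
P = 1/2 × 2/3 × 1/2 × 2/3 = 4/36 = 1/9.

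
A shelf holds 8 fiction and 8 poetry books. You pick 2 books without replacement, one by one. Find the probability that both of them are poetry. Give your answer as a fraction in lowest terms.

7/30

P = 8/16 × 7/15 = 56/240 = 7/30.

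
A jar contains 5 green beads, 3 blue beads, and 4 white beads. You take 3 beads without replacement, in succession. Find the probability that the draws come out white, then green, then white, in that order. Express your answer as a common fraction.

Multiply the probability of each draw given the previous ones:
P = 4/12 × 5/11 × 3/10 = 60/1320 = 1/22.

1/22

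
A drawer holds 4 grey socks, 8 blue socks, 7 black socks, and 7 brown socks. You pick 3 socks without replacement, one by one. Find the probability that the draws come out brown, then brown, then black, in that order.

Chain rule:
P = 7/26 × 6/25 × 7/24 = 294/15600 = 49/2600.

49/2600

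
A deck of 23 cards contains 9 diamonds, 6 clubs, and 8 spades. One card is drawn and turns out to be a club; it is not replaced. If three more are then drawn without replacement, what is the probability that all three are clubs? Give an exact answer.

After the first draw, 5 of the remaining 22 cards are clubs.
P = 5/22 × 4/21 × 3/20 = 60/9240 = 1/154.

1/154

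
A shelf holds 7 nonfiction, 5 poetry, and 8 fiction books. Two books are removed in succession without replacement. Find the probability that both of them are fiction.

14/95

P = 8/20 × 7/19 = 56/380 = 14/95.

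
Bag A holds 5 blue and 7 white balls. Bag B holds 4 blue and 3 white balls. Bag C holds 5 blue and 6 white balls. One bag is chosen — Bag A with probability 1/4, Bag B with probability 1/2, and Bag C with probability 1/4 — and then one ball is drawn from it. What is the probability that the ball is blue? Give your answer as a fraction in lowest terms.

From Bag A: P(blue) = 5/12.
From Bag B: P(blue) = 4/7.
From Bag C: P(blue) = 5/11.
Total probability = (1/4)(5/12) + (1/2)(4/7) + (1/4)(5/11) = 1861/3696.

1861/3696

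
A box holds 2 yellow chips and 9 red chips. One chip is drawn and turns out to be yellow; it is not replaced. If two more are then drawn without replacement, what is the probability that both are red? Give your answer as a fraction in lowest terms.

4/5

With the first chip removed, 9 red remain out of 10.
P = 9/10 × 8/9 = 72/90 = 4/5.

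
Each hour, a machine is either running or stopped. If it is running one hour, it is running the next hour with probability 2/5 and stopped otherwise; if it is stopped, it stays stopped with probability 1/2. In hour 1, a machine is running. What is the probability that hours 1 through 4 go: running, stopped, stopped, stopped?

Hour 1 is given. For each transition, use the conditional probability from the current state:
P(stopped | running) = 3/5; P(stopped | stopped) = 1/2; P(stopped | stopped) = 1/2.
P = 3/5 × 1/2 × 1/2 = 3/20.

3/20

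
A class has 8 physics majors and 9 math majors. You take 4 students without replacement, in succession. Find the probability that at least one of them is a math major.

33/34

P(no math majors) = 8/17 × 7/16 × 6/15 × 5/14 = 1680/57120 = 1/34.
P(at least one) = 1 − 1/34 = 33/34.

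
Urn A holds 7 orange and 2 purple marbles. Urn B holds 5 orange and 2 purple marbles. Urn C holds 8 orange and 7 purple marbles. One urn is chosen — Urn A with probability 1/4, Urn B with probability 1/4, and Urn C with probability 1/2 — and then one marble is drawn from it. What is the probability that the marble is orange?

403/630

From Urn A: P(orange) = 7/9.
From Urn B: P(orange) = 5/7.
From Urn C: P(orange) = 8/15.
Total probability = (1/4)(7/9) + (1/4)(5/7) + (1/2)(8/15) = 403/630.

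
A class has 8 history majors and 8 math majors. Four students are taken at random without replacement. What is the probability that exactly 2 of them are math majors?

One ordering (math majors drawn first) has probability 8/16 × 7/15 × 8/14 × 7/13 = 3136/43680 = 14/195.
There are C(4,2) = 6 such orderings, each equally likely, so P = 6 × 14/195 = 28/65.

28/65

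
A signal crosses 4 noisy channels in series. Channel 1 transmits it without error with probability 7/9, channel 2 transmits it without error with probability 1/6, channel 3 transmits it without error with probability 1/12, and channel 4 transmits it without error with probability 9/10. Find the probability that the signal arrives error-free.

Multiplying along the chain,
P = 7/9 × 1/6 × 1/12 × 9/10 = 63/6480 = 7/720.

7/720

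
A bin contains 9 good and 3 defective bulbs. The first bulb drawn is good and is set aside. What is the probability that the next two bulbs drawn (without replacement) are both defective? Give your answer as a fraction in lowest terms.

3/55

After the first draw, 3 of the remaining 11 bulbs are defective.
P = 3/11 × 2/10 = 6/110 = 3/55.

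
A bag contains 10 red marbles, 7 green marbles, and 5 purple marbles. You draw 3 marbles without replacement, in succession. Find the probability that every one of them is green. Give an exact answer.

P = 7/22 × 6/21 × 5/20 = 210/9240 = 1/44.

1/44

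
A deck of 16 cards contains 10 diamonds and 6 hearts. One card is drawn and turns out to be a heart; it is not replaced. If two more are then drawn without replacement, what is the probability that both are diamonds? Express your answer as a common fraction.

3/7

After the first draw, 10 of the remaining 15 cards are diamonds.
P = 10/15 × 9/14 = 90/210 = 3/7.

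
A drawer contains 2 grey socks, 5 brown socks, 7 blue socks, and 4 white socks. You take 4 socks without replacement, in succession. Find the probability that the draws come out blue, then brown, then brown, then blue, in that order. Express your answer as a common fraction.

7/612

Each draw changes the counts, so multiply the conditional probabilities along the sequence:
P = 7/18 × 5/17 × 4/16 × 6/15 = 840/73440 = 7/612.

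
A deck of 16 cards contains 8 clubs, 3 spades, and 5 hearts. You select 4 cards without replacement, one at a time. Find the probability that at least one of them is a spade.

P(no spades) = 13/16 × 12/15 × 11/14 × 10/13 = 17160/43680 = 11/28.
P(at least one) = 1 − 11/28 = 17/28.

17/28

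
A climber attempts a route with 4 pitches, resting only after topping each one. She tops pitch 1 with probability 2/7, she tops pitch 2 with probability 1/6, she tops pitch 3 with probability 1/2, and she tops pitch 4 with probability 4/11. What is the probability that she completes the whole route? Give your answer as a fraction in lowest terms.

Multiplying along the chain,
P = 2/7 × 1/6 × 1/2 × 4/11 = 8/924 = 2/231.

2/231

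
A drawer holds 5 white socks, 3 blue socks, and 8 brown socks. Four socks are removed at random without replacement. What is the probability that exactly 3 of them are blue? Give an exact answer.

1/140

One ordering (blue drawn first) has probability 3/16 × 2/15 × 1/14 × 13/13 = 78/43680 = 1/560.
There are C(4,3) = 4 such orderings, each equally likely, so P = 4 × 1/560 = 1/140.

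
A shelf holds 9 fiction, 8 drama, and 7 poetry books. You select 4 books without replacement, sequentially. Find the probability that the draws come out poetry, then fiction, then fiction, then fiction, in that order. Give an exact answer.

7/506

Multiply the probability of each draw given the previous ones:
P = 7/24 × 9/23 × 8/22 × 7/21 = 3528/255024 = 7/506.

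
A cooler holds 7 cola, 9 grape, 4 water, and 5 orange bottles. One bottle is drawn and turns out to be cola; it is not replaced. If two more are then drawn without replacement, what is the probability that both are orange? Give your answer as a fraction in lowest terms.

With the first bottle removed, 5 orange remain out of 24.
P = 5/24 × 4/23 = 20/552 = 5/138.

5/138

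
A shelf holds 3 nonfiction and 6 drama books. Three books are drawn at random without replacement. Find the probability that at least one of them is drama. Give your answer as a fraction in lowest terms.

83/84

P(no drama) = 3/9 × 2/8 × 1/7 = 6/504 = 1/84.
P(at least one) = 1 − 1/84 = 83/84.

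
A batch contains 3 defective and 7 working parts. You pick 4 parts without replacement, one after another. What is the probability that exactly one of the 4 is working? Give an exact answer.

One ordering (working drawn first) has probability 7/10 × 3/9 × 2/8 × 1/7 = 42/5040 = 1/120.
There are C(4,1) = 4 such orderings, each equally likely, so P = 4 × 1/120 = 1/30.

1/30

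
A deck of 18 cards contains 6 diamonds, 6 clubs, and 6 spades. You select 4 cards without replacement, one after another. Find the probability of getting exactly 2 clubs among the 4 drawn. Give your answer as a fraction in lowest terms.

One ordering (clubs drawn first) has probability 6/18 × 5/17 × 12/16 × 11/15 = 3960/73440 = 11/204.
There are C(4,2) = 6 such orderings, each equally likely, so P = 6 × 11/204 = 11/34.

11/34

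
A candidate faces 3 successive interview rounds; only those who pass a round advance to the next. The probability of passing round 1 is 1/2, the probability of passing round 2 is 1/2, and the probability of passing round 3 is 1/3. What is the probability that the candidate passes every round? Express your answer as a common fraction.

1/12

Each stage is reached only if all earlier stages succeed, so
P = 1/2 × 1/2 × 1/3 = 1/12.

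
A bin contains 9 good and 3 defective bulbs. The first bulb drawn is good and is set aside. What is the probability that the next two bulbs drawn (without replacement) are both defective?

With the first bulb removed, 3 defective remain out of 11.
P = 3/11 × 2/10 = 6/110 = 3/55.

3/55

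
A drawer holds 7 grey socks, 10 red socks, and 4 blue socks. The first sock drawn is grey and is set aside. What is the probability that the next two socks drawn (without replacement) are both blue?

3/95

With the first sock removed, 4 blue remain out of 20.
P = 4/20 × 3/19 = 12/380 = 3/95.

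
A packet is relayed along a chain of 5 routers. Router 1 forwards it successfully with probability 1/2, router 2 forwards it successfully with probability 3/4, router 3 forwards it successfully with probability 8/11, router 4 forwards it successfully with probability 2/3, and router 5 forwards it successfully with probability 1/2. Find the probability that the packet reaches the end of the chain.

1/11

Multiplying along the chain,
P = 1/2 × 3/4 × 8/11 × 2/3 × 1/2 = 48/528 = 1/11.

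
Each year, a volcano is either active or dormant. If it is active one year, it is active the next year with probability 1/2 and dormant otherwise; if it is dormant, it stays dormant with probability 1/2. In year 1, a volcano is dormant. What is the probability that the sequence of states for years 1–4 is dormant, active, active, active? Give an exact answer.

Year 1 is given. For each transition, use the conditional probability from the current state:
P(active | dormant) = 1/2; P(active | active) = 1/2; P(active | active) = 1/2.
P = 1/2 × 1/2 × 1/2 = 1/8.

1/8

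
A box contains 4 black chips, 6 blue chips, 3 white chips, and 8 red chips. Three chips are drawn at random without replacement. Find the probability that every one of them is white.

P(every draw is white) = 3/21 × 2/20 × 1/19 = 6/7980 = 1/1330.

1/1330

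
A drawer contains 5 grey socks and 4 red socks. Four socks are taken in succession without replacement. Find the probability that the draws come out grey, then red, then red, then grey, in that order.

Multiply the probability of each draw given the previous ones:
P = 5/9 × 4/8 × 3/7 × 4/6 = 240/3024 = 5/63.

5/63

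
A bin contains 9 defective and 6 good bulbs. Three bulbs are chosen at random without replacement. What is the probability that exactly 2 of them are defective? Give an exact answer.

216/455

One ordering (defective drawn first) has probability 9/15 × 8/14 × 6/13 = 432/2730 = 72/455.
There are C(3,2) = 3 such orderings, each equally likely, so P = 3 × 72/455 = 216/455.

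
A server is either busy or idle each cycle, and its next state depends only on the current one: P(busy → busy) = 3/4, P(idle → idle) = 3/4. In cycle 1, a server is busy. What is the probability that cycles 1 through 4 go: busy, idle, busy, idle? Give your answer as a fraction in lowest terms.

1/64

Cycle 1 is given. For each transition, use the conditional probability from the current state:
P(idle | busy) = 1/4; P(busy | idle) = 1/4; P(idle | busy) = 1/4.
P = 1/4 × 1/4 × 1/4 = 1/64.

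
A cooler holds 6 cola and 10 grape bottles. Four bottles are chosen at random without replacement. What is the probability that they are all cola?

3/364

P = 6/16 × 5/15 × 4/14 × 3/13 = 360/43680 = 3/364.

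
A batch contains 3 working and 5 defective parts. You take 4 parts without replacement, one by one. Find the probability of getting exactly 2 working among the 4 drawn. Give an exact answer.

One ordering (working drawn first) has probability 3/8 × 2/7 × 5/6 × 4/5 = 120/1680 = 1/14.
There are C(4,2) = 6 such orderings, each equally likely, so P = 6 × 1/14 = 3/7.

3/7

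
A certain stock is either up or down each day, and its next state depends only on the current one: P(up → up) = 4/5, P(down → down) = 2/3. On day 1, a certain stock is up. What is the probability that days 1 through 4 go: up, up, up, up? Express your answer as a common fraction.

Day 1 is given. For each transition, use the conditional probability from the current state:
P(up | up) = 4/5; P(up | up) = 4/5; P(up | up) = 4/5.
P = 4/5 × 4/5 × 4/5 = 64/125.

64/125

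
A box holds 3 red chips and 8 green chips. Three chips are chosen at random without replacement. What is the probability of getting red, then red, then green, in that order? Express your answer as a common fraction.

8/165

Multiply the probability of each draw given the previous ones:
P = 3/11 × 2/10 × 8/9 = 48/990 = 8/165.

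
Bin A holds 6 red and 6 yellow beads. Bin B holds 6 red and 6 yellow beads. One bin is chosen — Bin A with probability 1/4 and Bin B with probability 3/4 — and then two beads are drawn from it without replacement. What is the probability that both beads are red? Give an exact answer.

From Bin A: P(both red) = (6/12)(5/11) = 5/22.
From Bin B: P(both red) = (6/12)(5/11) = 5/22.
Total probability = (1/4)(5/22) + (3/4)(5/22) = 5/22.

5/22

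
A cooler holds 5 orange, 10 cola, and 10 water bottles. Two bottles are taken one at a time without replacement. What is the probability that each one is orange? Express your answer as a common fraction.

1/30

P(all orange) = 5/25 × 4/24 = 20/600 = 1/30.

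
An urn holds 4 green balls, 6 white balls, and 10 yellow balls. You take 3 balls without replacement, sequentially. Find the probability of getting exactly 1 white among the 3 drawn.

91/190

One ordering (white drawn first) has probability 6/20 × 14/19 × 13/18 = 1092/6840 = 91/570.
There are C(3,1) = 3 such orderings, each equally likely, so P = 3 × 91/570 = 91/190.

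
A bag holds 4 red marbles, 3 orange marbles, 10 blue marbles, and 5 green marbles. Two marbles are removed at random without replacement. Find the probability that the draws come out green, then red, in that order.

Chain rule:
P = 5/22 × 4/21 = 20/462 = 10/231.

10/231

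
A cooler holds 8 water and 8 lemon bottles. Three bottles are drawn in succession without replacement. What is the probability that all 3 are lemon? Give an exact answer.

P = 8/16 × 7/15 × 6/14 = 336/3360 = 1/10.

1/10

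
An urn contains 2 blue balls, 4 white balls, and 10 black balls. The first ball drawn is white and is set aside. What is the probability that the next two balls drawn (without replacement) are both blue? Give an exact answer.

With the first ball removed, 2 blue remain out of 15.
P = 2/15 × 1/14 = 2/210 = 1/105.

1/105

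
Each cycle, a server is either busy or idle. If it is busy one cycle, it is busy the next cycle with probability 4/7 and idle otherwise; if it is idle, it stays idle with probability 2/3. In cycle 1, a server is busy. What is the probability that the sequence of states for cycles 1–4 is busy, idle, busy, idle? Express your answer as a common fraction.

3/49

Cycle 1 is given. For each transition, use the conditional probability from the current state:
P(idle | busy) = 3/7; P(busy | idle) = 1/3; P(idle | busy) = 3/7.
P = 3/7 × 1/3 × 3/7 = 9/147 = 3/49.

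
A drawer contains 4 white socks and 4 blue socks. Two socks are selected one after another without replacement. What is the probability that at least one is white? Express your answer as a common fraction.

P(no white) = 4/8 × 3/7 = 12/56 = 3/14.
P(at least one) = 1 − 3/14 = 11/14.

11/14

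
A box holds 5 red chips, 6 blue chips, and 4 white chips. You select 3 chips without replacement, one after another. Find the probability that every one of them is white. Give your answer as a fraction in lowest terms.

P(every draw is white) = 4/15 × 3/14 × 2/13 = 24/2730 = 4/455.

4/455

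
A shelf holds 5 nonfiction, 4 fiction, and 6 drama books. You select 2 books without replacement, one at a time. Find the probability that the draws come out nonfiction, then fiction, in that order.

2/21

Multiply the probability of each draw given the previous ones:
P = 5/15 × 4/14 = 20/210 = 2/21.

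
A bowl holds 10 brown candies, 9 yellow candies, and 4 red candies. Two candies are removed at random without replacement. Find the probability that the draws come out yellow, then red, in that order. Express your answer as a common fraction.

Multiply the probability of each draw given the previous ones:
P = 9/23 × 4/22 = 36/506 = 18/253.

18/253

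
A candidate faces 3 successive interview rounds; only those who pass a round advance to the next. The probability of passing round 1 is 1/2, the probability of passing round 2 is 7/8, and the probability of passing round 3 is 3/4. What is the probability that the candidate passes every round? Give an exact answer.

The events are sequential, so multiply the conditional probabilities:
P = 1/2 × 7/8 × 3/4 = 21/64.

21/64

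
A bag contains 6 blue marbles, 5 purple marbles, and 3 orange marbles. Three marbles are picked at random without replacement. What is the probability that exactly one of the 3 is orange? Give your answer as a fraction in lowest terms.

One ordering (orange drawn first) has probability 3/14 × 11/13 × 10/12 = 330/2184 = 55/364.
There are C(3,1) = 3 such orderings, each equally likely, so P = 3 × 55/364 = 165/364.

165/364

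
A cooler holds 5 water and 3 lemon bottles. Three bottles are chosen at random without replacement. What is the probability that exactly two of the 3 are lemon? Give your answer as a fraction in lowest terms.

15/56

One ordering (lemon drawn first) has probability 3/8 × 2/7 × 5/6 = 30/336 = 5/56.
There are C(3,2) = 3 such orderings, each equally likely, so P = 3 × 5/56 = 15/56.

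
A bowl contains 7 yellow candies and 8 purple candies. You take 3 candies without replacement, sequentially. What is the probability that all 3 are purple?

P(every draw is purple) = 8/15 × 7/14 × 6/13 = 336/2730 = 8/65.

8/65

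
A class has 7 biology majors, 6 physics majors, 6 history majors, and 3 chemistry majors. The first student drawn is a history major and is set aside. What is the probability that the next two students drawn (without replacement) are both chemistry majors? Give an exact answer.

With the first student removed, 3 chemistry majors remain out of 21.
P = 3/21 × 2/20 = 6/420 = 1/70.

1/70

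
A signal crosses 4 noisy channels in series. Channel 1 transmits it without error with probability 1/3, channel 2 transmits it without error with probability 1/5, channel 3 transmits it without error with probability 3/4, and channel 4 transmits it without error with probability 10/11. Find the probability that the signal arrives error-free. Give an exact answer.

1/22

Each stage is reached only if all earlier stages succeed, so
P = 1/3 × 1/5 × 3/4 × 10/11 = 30/660 = 1/22.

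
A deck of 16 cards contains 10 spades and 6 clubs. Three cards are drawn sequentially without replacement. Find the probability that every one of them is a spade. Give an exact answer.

P(every draw is a spade) = 10/16 × 9/15 × 8/14 = 720/3360 = 3/14.

3/14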